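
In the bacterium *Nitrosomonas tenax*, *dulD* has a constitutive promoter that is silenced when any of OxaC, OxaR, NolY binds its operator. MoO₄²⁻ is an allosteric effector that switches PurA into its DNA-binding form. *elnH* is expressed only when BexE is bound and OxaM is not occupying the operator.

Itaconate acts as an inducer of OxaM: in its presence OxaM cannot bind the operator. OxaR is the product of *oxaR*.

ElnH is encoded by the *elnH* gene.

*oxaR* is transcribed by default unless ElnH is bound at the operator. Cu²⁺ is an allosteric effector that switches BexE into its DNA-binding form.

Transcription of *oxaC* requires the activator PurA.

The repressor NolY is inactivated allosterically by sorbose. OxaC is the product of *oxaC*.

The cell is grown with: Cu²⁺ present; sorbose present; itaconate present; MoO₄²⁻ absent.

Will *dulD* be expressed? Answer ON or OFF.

ON

MoO₄²⁻ is absent, so PurA is inactive.
Required activator PurA is absent, so *oxaC* is not transcribed.
So OxaC is not produced.
Cu²⁺ is present, so BexE is active.
Itaconate is present, so OxaM is inactive.
No repressor is bound and BexE is active, so *elnH* is transcribed.
So ElnH is produced and active.
With repressor ElnH bound, *oxaR* is not transcribed.
So OxaR is not produced.
Sorbose is present, so NolY is inactive.
With no repressor bound, *dulD* is transcribed.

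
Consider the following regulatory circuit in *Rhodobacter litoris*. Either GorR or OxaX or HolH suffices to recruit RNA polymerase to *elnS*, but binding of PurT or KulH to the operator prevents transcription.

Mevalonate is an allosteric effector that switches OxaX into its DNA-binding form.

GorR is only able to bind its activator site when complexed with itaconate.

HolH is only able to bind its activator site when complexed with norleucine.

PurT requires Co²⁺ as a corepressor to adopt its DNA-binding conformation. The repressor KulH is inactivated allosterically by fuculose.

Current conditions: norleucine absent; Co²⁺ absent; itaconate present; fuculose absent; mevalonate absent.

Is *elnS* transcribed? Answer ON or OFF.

Co²⁺ is absent, so PurT is inactive.
Itaconate is present, so GorR is active.
Mevalonate is absent, so OxaX is inactive.
Fuculose is absent, so KulH is active.
Norleucine is absent, so HolH is inactive.
With repressor KulH bound, *elnS* is not transcribed.

OFF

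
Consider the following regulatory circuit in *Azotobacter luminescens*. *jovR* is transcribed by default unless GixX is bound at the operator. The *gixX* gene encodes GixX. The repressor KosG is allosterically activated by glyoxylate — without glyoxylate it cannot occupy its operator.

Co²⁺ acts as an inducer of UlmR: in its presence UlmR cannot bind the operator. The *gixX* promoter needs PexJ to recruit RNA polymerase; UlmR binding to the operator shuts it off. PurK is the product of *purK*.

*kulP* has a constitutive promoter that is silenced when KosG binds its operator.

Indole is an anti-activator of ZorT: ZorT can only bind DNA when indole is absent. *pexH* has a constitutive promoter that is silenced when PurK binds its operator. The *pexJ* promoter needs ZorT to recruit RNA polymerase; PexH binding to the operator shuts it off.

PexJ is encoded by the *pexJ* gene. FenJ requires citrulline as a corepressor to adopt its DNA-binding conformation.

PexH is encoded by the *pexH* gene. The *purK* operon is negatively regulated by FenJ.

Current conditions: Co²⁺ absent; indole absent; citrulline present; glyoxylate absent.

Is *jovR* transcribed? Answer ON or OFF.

ON

Citrulline is present, so FenJ is active.
With repressor FenJ bound, *purK* is not transcribed.
So PurK is not produced.
With no repressor bound, *pexH* is transcribed.
So PexH is produced and active.
Indole is absent, so ZorT is active.
With repressor PexH bound, *pexJ* is not transcribed.
So PexJ is not produced.
Co²⁺ is absent, so UlmR is active.
With repressor UlmR bound, *gixX* is not transcribed.
So GixX is not produced.
With no repressor bound, *jovR* is transcribed.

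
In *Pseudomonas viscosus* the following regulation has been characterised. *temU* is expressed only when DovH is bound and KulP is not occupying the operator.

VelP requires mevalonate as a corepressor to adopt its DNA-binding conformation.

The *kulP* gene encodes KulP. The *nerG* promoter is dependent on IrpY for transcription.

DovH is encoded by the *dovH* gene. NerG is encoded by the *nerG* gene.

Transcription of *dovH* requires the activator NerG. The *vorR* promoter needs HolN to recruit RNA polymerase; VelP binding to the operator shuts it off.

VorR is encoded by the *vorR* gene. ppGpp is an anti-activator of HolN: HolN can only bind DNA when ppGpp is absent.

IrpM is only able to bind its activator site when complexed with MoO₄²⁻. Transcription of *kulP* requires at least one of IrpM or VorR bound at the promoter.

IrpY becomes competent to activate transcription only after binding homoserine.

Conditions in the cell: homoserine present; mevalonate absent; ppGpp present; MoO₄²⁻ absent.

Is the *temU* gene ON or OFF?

ON

MoO₄²⁻ is absent, so IrpM is inactive.
ppGpp is present, so HolN is inactive.
Mevalonate is absent, so VelP is inactive.
Required activator HolN is absent, so *vorR* is not transcribed.
So VorR is not produced.
No activator is available at the *kulP* promoter, so *kulP* is not transcribed.
So KulP is not produced.
Homoserine is present, so IrpY is active.
No repressor is bound and IrpY is active, so *nerG* is transcribed.
So NerG is produced and active.
No repressor is bound and NerG is active, so *dovH* is transcribed.
So DovH is produced and active.
No repressor is bound and DovH is active, so *temU* is transcribed.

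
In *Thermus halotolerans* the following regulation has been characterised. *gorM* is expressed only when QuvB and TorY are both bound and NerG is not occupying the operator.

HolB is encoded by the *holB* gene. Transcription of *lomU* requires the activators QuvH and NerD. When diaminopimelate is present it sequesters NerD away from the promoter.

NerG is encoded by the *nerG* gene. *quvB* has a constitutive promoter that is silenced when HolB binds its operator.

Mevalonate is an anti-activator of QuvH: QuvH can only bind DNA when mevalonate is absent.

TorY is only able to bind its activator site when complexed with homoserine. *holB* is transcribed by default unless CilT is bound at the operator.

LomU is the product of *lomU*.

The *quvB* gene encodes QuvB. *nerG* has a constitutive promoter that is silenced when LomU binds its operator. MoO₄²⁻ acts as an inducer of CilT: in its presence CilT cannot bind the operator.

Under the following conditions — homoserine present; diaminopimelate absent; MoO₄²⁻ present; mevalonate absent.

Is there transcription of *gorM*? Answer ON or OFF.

OFF

MoO₄²⁻ is present, so CilT is inactive.
With no repressor bound, *holB* is transcribed.
So HolB is produced and active.
With repressor HolB bound, *quvB* is not transcribed.
So QuvB is not produced.
Homoserine is present, so TorY is active.
Mevalonate is absent, so QuvH is active.
Diaminopimelate is absent, so NerD is active.
No repressor is bound and QuvH and NerD are active, so *lomU* is transcribed.
So LomU is produced and active.
With repressor LomU bound, *nerG* is not transcribed.
So NerG is not produced.
Required activator QuvB is absent, so *gorM* is not transcribed.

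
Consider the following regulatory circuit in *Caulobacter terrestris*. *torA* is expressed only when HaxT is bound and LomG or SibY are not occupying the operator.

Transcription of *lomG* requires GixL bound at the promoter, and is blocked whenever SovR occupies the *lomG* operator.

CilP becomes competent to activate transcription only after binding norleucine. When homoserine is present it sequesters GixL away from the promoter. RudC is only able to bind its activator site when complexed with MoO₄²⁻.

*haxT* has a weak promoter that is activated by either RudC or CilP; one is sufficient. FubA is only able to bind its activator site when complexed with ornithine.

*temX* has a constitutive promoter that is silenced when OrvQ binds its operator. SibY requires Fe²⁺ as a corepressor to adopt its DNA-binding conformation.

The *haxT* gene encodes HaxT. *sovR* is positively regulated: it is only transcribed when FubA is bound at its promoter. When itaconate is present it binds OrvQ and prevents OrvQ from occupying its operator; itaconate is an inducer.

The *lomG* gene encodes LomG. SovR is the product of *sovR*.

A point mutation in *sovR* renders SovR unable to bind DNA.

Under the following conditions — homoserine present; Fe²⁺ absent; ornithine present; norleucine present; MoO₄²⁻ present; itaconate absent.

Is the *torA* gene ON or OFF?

ON

SovR is non-functional in this strain, so it has no effect.
Homoserine is present, so GixL is inactive.
Required activator GixL is absent, so *lomG* is not transcribed.
So LomG is not produced.
Fe²⁺ is absent, so SibY is inactive.
MoO₄²⁻ is present, so RudC is active.
Norleucine is present, so CilP is active.
Activator RudC is present, so *haxT* is transcribed.
So HaxT is produced and active.
No repressor is bound and HaxT is active, so *torA* is transcribed.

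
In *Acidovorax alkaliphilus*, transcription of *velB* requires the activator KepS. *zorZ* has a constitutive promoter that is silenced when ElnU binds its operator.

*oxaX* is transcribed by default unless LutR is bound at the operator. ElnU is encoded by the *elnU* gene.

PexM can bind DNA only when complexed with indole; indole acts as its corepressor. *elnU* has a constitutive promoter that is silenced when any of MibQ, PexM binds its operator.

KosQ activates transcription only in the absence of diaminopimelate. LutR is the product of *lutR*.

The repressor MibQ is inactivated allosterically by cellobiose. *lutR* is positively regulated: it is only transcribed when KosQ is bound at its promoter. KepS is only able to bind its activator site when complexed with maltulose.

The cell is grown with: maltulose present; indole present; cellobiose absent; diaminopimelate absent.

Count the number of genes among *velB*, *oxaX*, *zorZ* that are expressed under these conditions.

Maltulose is present, so KepS is active.
No repressor is bound and KepS is active, so *velB* is transcribed.
→ *velB* is ON.
Diaminopimelate is absent, so KosQ is active.
No repressor is bound and KosQ is active, so *lutR* is transcribed.
So LutR is produced and active.
With repressor LutR bound, *oxaX* is not transcribed.
→ *oxaX* is OFF.
Cellobiose is absent, so MibQ is active.
Indole is present, so PexM is active.
With repressor MibQ bound, *elnU* is not transcribed.
So ElnU is not produced.
With no repressor bound, *zorZ* is transcribed.
→ *zorZ* is ON.
2 of the 3 genes are transcribed.

2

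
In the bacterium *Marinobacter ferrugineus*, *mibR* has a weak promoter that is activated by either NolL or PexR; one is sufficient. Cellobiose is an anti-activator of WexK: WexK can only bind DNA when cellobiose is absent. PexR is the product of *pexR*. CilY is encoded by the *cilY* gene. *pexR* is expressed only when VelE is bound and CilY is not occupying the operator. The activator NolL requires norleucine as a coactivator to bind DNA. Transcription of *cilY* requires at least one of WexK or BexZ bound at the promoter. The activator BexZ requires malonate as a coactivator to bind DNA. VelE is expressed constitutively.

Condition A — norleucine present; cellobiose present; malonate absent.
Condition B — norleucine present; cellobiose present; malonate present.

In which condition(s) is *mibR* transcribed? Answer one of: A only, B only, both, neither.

both

Condition A:
Norleucine is present, so NolL is active.
Cellobiose is present, so WexK is inactive.
Malonate is absent, so BexZ is inactive.
No activator is available at the *cilY* promoter, so *cilY* is not transcribed.
So CilY is not produced.
VelE is produced constitutively and is active.
No repressor is bound and VelE is active, so *pexR* is transcribed.
So PexR is produced and active.
Activator NolL is present, so *mibR* is transcribed.
→ *mibR* is ON in A.
Condition B:
Norleucine is present, so NolL is active.
Cellobiose is present, so WexK is inactive.
Malonate is present, so BexZ is active.
Activator BexZ is present, so *cilY* is transcribed.
So CilY is produced and active.
VelE is produced constitutively and is active.
With repressor CilY bound, *pexR* is not transcribed.
So PexR is not produced.
Activator NolL is present, so *mibR* is transcribed.
→ *mibR* is ON in B.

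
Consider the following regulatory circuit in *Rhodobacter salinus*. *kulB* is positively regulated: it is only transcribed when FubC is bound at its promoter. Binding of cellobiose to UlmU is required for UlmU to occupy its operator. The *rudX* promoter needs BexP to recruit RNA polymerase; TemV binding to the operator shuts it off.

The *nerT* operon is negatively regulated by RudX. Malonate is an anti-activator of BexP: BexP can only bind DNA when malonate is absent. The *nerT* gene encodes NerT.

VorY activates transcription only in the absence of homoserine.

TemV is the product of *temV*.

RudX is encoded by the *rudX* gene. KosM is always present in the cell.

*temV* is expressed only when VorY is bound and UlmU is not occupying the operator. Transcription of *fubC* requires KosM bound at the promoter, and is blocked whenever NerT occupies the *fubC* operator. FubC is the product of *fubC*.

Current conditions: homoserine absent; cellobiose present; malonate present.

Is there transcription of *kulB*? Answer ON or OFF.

OFF

Cellobiose is present, so UlmU is active.
Homoserine is absent, so VorY is active.
With repressor UlmU bound, *temV* is not transcribed.
So TemV is not produced.
Malonate is present, so BexP is inactive.
Required activator BexP is absent, so *rudX* is not transcribed.
So RudX is not produced.
With no repressor bound, *nerT* is transcribed.
So NerT is produced and active.
KosM is produced constitutively and is active.
With repressor NerT bound, *fubC* is not transcribed.
So FubC is not produced.
Required activator FubC is absent, so *kulB* is not transcribed.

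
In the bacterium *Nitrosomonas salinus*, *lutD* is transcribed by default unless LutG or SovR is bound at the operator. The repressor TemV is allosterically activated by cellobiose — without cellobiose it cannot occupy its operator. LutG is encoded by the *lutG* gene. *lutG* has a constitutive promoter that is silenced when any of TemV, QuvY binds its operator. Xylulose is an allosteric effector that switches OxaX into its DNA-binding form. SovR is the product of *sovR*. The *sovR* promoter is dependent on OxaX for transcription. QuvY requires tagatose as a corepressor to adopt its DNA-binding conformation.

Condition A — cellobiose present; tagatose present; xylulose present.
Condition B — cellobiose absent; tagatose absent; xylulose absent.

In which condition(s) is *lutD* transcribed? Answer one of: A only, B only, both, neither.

neither

Condition A:
Cellobiose is present, so TemV is active.
Tagatose is present, so QuvY is active.
With repressor TemV bound, *lutG* is not transcribed.
So LutG is not produced.
Xylulose is present, so OxaX is active.
No repressor is bound and OxaX is active, so *sovR* is transcribed.
So SovR is produced and active.
With repressor SovR bound, *lutD* is not transcribed.
→ *lutD* is OFF in A.
Condition B:
Cellobiose is absent, so TemV is inactive.
Tagatose is absent, so QuvY is inactive.
With no repressor bound, *lutG* is transcribed.
So LutG is produced and active.
Xylulose is absent, so OxaX is inactive.
Required activator OxaX is absent, so *sovR* is not transcribed.
So SovR is not produced.
With repressor LutG bound, *lutD* is not transcribed.
→ *lutD* is OFF in B.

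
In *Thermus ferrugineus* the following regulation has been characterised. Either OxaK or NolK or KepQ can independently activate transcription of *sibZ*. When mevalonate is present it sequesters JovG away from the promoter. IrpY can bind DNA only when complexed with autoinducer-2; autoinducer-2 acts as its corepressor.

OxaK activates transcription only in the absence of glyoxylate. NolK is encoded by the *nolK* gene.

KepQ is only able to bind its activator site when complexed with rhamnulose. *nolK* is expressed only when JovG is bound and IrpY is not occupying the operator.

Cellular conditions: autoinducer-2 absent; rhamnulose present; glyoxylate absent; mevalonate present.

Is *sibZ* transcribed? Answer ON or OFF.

ON

Glyoxylate is absent, so OxaK is active.
Mevalonate is present, so JovG is inactive.
Autoinducer-2 is absent, so IrpY is inactive.
Required activator JovG is absent, so *nolK* is not transcribed.
So NolK is not produced.
Rhamnulose is present, so KepQ is active.
Activator OxaK is present, so *sibZ* is transcribed.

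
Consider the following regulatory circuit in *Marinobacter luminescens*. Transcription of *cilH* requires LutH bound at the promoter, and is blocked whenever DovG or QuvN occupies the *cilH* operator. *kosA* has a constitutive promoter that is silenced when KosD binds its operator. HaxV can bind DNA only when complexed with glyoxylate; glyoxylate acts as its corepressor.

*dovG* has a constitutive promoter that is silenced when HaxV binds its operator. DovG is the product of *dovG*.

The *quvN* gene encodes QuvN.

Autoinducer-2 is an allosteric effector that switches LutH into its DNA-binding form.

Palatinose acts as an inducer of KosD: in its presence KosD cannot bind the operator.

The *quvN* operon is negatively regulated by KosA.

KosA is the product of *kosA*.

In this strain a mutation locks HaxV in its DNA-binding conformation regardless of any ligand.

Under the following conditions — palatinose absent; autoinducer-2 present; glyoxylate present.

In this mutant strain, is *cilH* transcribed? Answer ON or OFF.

HaxV is constitutively active in this strain.
With repressor HaxV bound, *dovG* is not transcribed.
So DovG is not produced.
Palatinose is absent, so KosD is active.
With repressor KosD bound, *kosA* is not transcribed.
So KosA is not produced.
With no repressor bound, *quvN* is transcribed.
So QuvN is produced and active.
Autoinducer-2 is present, so LutH is active.
With repressor QuvN bound, *cilH* is not transcribed.

OFF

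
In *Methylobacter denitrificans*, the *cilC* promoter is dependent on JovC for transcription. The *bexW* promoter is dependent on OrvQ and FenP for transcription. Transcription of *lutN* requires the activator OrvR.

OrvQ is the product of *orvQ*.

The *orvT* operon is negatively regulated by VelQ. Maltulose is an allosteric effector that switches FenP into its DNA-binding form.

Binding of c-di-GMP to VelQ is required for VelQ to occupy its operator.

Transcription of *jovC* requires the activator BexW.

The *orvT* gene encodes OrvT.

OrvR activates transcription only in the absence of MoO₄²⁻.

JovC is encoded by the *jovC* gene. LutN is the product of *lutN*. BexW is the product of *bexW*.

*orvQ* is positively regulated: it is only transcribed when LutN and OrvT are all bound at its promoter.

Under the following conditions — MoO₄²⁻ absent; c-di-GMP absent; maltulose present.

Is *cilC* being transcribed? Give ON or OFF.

ON

MoO₄²⁻ is absent, so OrvR is active.
No repressor is bound and OrvR is active, so *lutN* is transcribed.
So LutN is produced and active.
c-di-GMP is absent, so VelQ is inactive.
With no repressor bound, *orvT* is transcribed.
So OrvT is produced and active.
No repressor is bound and LutN and OrvT are active, so *orvQ* is transcribed.
So OrvQ is produced and active.
Maltulose is present, so FenP is active.
No repressor is bound and OrvQ and FenP are active, so *bexW* is transcribed.
So BexW is produced and active.
No repressor is bound and BexW is active, so *jovC* is transcribed.
So JovC is produced and active.
No repressor is bound and JovC is active, so *cilC* is transcribed.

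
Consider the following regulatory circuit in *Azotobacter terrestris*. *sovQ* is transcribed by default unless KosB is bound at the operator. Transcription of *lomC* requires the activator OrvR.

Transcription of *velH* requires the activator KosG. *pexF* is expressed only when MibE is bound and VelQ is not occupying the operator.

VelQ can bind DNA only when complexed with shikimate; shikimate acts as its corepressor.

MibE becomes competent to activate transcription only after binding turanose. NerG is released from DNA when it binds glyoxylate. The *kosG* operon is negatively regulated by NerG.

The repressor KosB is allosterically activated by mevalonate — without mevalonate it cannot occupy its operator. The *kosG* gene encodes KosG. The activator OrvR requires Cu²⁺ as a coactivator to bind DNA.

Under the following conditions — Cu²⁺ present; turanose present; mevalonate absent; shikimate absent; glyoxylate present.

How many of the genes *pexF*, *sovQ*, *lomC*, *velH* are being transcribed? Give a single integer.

Turanose is present, so MibE is active.
Shikimate is absent, so VelQ is inactive.
No repressor is bound and MibE is active, so *pexF* is transcribed.
→ *pexF* is ON.
Mevalonate is absent, so KosB is inactive.
With no repressor bound, *sovQ* is transcribed.
→ *sovQ* is ON.
Cu²⁺ is present, so OrvR is active.
No repressor is bound and OrvR is active, so *lomC* is transcribed.
→ *lomC* is ON.
Glyoxylate is present, so NerG is inactive.
With no repressor bound, *kosG* is transcribed.
So KosG is produced and active.
No repressor is bound and KosG is active, so *velH* is transcribed.
→ *velH* is ON.
4 of the 4 genes are transcribed.

4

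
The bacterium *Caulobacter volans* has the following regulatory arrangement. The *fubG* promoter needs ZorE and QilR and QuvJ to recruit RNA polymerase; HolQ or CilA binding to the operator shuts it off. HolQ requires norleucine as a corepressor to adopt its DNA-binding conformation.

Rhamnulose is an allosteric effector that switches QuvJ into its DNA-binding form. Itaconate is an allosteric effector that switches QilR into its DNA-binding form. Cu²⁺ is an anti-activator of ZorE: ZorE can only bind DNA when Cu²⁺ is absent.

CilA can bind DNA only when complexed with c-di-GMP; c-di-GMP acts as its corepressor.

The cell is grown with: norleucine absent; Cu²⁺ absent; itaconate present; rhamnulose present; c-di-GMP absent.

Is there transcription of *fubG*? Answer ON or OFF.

ON

Cu²⁺ is absent, so ZorE is active.
Norleucine is absent, so HolQ is inactive.
c-di-GMP is absent, so CilA is inactive.
Itaconate is present, so QilR is active.
Rhamnulose is present, so QuvJ is active.
No repressor is bound and ZorE and QilR and QuvJ are active, so *fubG* is transcribed.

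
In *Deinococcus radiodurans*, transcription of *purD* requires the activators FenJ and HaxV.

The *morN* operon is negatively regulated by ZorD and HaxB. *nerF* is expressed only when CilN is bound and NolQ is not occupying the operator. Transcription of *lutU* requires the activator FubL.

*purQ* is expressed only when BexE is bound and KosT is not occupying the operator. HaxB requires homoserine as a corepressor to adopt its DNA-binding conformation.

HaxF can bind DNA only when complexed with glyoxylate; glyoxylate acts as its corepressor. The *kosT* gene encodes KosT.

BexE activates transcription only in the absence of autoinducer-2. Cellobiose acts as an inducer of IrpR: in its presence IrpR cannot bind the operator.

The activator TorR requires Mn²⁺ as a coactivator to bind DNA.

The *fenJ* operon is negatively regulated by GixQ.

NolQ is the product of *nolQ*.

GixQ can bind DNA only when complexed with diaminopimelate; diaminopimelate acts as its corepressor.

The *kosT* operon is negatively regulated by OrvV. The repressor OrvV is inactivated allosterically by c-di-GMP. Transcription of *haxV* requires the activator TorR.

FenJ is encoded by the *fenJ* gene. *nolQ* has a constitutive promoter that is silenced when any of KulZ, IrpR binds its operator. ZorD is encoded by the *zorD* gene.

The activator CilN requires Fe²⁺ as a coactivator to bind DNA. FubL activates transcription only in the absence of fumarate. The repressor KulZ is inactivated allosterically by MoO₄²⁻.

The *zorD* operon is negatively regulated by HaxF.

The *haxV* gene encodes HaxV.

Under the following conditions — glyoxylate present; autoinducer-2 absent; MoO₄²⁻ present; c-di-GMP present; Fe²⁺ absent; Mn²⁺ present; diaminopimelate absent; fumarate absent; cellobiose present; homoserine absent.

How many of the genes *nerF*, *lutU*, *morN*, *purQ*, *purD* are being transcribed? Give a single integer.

3

MoO₄²⁻ is present, so KulZ is inactive.
Cellobiose is present, so IrpR is inactive.
With no repressor bound, *nolQ* is transcribed.
So NolQ is produced and active.
Fe²⁺ is absent, so CilN is inactive.
With repressor NolQ bound, *nerF* is not transcribed.
→ *nerF* is OFF.
Fumarate is absent, so FubL is active.
No repressor is bound and FubL is active, so *lutU* is transcribed.
→ *lutU* is ON.
Glyoxylate is present, so HaxF is active.
With repressor HaxF bound, *zorD* is not transcribed.
So ZorD is not produced.
Homoserine is absent, so HaxB is inactive.
With no repressor bound, *morN* is transcribed.
→ *morN* is ON.
Autoinducer-2 is absent, so BexE is active.
c-di-GMP is present, so OrvV is inactive.
With no repressor bound, *kosT* is transcribed.
So KosT is produced and active.
With repressor KosT bound, *purQ* is not transcribed.
→ *purQ* is OFF.
Diaminopimelate is absent, so GixQ is inactive.
With no repressor bound, *fenJ* is transcribed.
So FenJ is produced and active.
Mn²⁺ is present, so TorR is active.
No repressor is bound and TorR is active, so *haxV* is transcribed.
So HaxV is produced and active.
No repressor is bound and FenJ and HaxV are active, so *purD* is transcribed.
→ *purD* is ON.
3 of the 5 genes are transcribed.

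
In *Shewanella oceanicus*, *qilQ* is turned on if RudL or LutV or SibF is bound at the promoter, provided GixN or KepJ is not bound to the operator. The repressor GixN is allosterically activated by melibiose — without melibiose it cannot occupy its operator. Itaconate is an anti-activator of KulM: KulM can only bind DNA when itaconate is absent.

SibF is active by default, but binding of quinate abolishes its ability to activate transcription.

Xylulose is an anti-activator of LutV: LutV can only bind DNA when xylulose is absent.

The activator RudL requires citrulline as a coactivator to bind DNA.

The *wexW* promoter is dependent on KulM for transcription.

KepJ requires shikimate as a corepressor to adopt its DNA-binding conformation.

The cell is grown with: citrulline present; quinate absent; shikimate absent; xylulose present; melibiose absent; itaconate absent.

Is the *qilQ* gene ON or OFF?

Citrulline is present, so RudL is active.
Xylulose is present, so LutV is inactive.
Quinate is absent, so SibF is active.
Melibiose is absent, so GixN is inactive.
Shikimate is absent, so KepJ is inactive.
Activator RudL is present, so *qilQ* is transcribed.

ON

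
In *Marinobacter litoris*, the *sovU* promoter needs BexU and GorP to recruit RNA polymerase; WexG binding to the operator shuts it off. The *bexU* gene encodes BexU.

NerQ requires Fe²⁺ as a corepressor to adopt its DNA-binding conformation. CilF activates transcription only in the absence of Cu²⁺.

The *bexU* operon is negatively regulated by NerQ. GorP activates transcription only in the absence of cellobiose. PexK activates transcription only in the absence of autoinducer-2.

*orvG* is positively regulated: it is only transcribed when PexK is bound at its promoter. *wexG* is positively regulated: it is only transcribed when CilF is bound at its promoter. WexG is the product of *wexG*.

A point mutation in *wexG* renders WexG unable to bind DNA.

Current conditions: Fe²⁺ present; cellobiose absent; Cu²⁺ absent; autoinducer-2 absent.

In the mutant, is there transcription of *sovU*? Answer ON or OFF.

Fe²⁺ is present, so NerQ is active.
With repressor NerQ bound, *bexU* is not transcribed.
So BexU is not produced.
WexG is non-functional in this strain, so it has no effect.
Cellobiose is absent, so GorP is active.
Required activator BexU is absent, so *sovU* is not transcribed.

OFF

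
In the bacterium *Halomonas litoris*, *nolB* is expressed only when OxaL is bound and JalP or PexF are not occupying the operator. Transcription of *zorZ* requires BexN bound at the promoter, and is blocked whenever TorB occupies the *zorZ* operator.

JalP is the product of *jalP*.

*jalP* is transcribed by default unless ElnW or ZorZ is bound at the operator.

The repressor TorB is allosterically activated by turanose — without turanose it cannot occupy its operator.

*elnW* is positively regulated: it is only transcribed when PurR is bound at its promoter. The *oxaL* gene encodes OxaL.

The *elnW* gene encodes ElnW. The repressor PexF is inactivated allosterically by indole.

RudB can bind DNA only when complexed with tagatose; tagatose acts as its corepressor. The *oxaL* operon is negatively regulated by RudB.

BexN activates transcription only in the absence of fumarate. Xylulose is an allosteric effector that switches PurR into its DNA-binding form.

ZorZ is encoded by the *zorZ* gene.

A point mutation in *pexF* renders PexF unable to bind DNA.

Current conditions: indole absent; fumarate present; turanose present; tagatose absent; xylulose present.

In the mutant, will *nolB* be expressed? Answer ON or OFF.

Xylulose is present, so PurR is active.
No repressor is bound and PurR is active, so *elnW* is transcribed.
So ElnW is produced and active.
Turanose is present, so TorB is active.
Fumarate is present, so BexN is inactive.
With repressor TorB bound, *zorZ* is not transcribed.
So ZorZ is not produced.
With repressor ElnW bound, *jalP* is not transcribed.
So JalP is not produced.
Tagatose is absent, so RudB is inactive.
With no repressor bound, *oxaL* is transcribed.
So OxaL is produced and active.
PexF is non-functional in this strain, so it has no effect.
No repressor is bound and OxaL is active, so *nolB* is transcribed.

ON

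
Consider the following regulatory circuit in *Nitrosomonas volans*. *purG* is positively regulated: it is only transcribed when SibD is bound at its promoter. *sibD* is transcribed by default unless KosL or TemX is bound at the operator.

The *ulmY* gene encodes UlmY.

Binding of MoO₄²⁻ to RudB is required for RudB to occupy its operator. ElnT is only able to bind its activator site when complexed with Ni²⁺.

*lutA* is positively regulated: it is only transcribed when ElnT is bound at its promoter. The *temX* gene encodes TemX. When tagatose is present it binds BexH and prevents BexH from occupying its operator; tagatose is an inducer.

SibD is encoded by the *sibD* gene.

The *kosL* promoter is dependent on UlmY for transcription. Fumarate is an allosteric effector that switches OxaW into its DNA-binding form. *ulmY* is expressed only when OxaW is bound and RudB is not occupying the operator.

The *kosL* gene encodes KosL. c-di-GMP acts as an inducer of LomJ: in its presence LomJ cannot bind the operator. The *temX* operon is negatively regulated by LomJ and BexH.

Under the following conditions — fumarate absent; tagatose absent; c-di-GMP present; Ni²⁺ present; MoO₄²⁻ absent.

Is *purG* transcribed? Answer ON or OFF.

MoO₄²⁻ is absent, so RudB is inactive.
Fumarate is absent, so OxaW is inactive.
Required activator OxaW is absent, so *ulmY* is not transcribed.
So UlmY is not produced.
Required activator UlmY is absent, so *kosL* is not transcribed.
So KosL is not produced.
c-di-GMP is present, so LomJ is inactive.
Tagatose is absent, so BexH is active.
With repressor BexH bound, *temX* is not transcribed.
So TemX is not produced.
With no repressor bound, *sibD* is transcribed.
So SibD is produced and active.
No repressor is bound and SibD is active, so *purG* is transcribed.

ON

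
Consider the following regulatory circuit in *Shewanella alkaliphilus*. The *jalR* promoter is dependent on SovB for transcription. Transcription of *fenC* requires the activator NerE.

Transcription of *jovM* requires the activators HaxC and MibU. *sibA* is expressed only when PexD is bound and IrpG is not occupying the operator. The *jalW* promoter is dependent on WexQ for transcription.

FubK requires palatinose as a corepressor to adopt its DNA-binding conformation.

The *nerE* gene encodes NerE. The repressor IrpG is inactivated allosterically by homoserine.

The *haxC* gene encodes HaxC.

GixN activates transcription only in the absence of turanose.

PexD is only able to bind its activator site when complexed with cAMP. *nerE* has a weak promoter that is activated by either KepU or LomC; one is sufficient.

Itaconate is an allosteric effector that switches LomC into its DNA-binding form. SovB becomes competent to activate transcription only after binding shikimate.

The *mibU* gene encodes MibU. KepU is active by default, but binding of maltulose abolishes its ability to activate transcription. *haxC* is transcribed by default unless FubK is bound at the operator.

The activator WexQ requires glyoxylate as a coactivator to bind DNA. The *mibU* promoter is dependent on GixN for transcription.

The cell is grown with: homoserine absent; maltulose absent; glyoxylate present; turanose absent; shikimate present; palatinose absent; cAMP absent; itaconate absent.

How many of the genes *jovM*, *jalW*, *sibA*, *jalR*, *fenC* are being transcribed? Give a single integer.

4

Palatinose is absent, so FubK is inactive.
With no repressor bound, *haxC* is transcribed.
So HaxC is produced and active.
Turanose is absent, so GixN is active.
No repressor is bound and GixN is active, so *mibU* is transcribed.
So MibU is produced and active.
No repressor is bound and HaxC and MibU are active, so *jovM* is transcribed.
→ *jovM* is ON.
Glyoxylate is present, so WexQ is active.
No repressor is bound and WexQ is active, so *jalW* is transcribed.
→ *jalW* is ON.
cAMP is absent, so PexD is inactive.
Homoserine is absent, so IrpG is active.
With repressor IrpG bound, *sibA* is not transcribed.
→ *sibA* is OFF.
Shikimate is present, so SovB is active.
No repressor is bound and SovB is active, so *jalR* is transcribed.
→ *jalR* is ON.
Maltulose is absent, so KepU is active.
Itaconate is absent, so LomC is inactive.
Activator KepU is present, so *nerE* is transcribed.
So NerE is produced and active.
No repressor is bound and NerE is active, so *fenC* is transcribed.
→ *fenC* is ON.
4 of the 5 genes are transcribed.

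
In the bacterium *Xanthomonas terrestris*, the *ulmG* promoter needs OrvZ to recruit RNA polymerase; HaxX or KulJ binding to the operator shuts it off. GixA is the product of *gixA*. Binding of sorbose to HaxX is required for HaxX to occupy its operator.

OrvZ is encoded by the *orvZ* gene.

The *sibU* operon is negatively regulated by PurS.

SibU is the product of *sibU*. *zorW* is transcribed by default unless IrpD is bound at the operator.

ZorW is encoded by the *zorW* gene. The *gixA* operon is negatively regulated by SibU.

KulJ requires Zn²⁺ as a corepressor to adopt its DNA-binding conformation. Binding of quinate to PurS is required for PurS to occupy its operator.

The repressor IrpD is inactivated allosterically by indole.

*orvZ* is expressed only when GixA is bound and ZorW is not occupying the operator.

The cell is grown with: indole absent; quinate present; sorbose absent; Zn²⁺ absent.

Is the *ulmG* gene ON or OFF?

Sorbose is absent, so HaxX is inactive.
Zn²⁺ is absent, so KulJ is inactive.
Indole is absent, so IrpD is active.
With repressor IrpD bound, *zorW* is not transcribed.
So ZorW is not produced.
Quinate is present, so PurS is active.
With repressor PurS bound, *sibU* is not transcribed.
So SibU is not produced.
With no repressor bound, *gixA* is transcribed.
So GixA is produced and active.
No repressor is bound and GixA is active, so *orvZ* is transcribed.
So OrvZ is produced and active.
No repressor is bound and OrvZ is active, so *ulmG* is transcribed.

ON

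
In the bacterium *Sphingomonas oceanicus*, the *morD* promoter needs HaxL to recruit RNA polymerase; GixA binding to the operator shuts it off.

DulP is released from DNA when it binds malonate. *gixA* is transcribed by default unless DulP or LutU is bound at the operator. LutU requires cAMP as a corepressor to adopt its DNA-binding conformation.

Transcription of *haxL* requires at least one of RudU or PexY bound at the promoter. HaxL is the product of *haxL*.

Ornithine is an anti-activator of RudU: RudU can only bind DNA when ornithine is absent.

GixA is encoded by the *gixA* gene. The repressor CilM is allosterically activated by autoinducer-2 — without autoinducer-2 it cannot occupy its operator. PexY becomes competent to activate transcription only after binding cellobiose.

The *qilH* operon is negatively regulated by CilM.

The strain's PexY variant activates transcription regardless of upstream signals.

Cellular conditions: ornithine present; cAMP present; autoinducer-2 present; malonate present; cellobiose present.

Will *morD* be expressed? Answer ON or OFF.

Malonate is present, so DulP is inactive.
cAMP is present, so LutU is active.
With repressor LutU bound, *gixA* is not transcribed.
So GixA is not produced.
Ornithine is present, so RudU is inactive.
PexY is constitutively active in this strain.
Activator PexY is present, so *haxL* is transcribed.
So HaxL is produced and active.
No repressor is bound and HaxL is active, so *morD* is transcribed.

ON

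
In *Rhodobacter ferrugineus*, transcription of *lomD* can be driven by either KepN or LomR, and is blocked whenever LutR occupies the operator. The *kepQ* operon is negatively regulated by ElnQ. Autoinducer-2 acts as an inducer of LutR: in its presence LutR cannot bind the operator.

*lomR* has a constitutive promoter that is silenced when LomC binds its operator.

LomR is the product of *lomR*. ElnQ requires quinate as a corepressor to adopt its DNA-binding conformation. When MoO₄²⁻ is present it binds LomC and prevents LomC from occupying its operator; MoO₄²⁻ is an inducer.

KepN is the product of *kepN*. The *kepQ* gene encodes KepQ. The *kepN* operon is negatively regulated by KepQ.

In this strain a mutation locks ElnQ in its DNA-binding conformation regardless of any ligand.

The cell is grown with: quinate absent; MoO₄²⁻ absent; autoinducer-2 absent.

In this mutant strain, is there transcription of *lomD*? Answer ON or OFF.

ElnQ is constitutively active in this strain.
With repressor ElnQ bound, *kepQ* is not transcribed.
So KepQ is not produced.
With no repressor bound, *kepN* is transcribed.
So KepN is produced and active.
MoO₄²⁻ is absent, so LomC is active.
With repressor LomC bound, *lomR* is not transcribed.
So LomR is not produced.
Autoinducer-2 is absent, so LutR is active.
With repressor LutR bound, *lomD* is not transcribed.

OFF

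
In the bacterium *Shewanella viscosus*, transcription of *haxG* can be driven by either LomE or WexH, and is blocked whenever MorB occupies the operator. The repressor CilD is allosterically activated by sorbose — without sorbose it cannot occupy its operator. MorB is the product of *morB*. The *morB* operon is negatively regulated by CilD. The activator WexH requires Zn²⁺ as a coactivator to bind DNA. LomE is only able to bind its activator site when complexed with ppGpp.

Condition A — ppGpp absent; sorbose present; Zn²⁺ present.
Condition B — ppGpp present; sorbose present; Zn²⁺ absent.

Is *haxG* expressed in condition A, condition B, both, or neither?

Condition A:
ppGpp is absent, so LomE is inactive.
Sorbose is present, so CilD is active.
With repressor CilD bound, *morB* is not transcribed.
So MorB is not produced.
Zn²⁺ is present, so WexH is active.
Activator WexH is present, so *haxG* is transcribed.
→ *haxG* is ON in A.
Condition B:
ppGpp is present, so LomE is active.
Sorbose is present, so CilD is active.
With repressor CilD bound, *morB* is not transcribed.
So MorB is not produced.
Zn²⁺ is absent, so WexH is inactive.
Activator LomE is present, so *haxG* is transcribed.
→ *haxG* is ON in B.

both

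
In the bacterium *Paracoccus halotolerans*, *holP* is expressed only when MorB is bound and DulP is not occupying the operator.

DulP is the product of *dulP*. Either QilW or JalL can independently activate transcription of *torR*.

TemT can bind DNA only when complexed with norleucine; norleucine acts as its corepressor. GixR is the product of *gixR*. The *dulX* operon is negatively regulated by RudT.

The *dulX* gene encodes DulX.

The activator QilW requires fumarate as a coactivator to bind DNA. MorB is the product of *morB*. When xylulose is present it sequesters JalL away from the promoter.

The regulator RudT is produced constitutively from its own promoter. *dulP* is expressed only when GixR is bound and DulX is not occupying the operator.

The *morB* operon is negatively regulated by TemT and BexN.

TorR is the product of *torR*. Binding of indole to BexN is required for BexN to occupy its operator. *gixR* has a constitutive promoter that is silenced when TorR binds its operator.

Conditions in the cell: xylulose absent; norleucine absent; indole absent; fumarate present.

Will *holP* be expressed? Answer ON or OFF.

ON

Fumarate is present, so QilW is active.
Xylulose is absent, so JalL is active.
Activator QilW is present, so *torR* is transcribed.
So TorR is produced and active.
With repressor TorR bound, *gixR* is not transcribed.
So GixR is not produced.
RudT is produced constitutively and is active.
With repressor RudT bound, *dulX* is not transcribed.
So DulX is not produced.
Required activator GixR is absent, so *dulP* is not transcribed.
So DulP is not produced.
Norleucine is absent, so TemT is inactive.
Indole is absent, so BexN is inactive.
With no repressor bound, *morB* is transcribed.
So MorB is produced and active.
No repressor is bound and MorB is active, so *holP* is transcribed.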